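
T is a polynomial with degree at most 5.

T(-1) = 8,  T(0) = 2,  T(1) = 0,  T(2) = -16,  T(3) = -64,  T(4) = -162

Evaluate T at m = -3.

104

First differences: -6, -2, -16, -48, -98. Second differences: 4, -14, -32, -50. Third differences: -18, -18, -18.
Level-3 differences are constant, so T has degree 3.
Fitting a degree-3 polynomial gives T(m) = -3m³ + 2m² - m + 2.
Then T(-3) = 104.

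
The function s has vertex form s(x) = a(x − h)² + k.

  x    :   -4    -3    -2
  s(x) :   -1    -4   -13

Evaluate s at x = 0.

First differences -3, -9; second difference -6 = 2a, so a = -3.
Expanding, the x-coefficient is −2ah = 6h; matching it to the data gives h = -4, and then k = -1.
So s(x) = -3(x + 4)² − 1.
s(0) = -3·4² − 1 = -49.

-49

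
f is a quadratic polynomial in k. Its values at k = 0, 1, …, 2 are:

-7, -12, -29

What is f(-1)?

-14

Write f(k) = ak² + bk + c; the 3 given values yield a linear system in the 3 coefficients.
Solving, f(k) = -6k² + k - 7.
Then f(-1) = -14.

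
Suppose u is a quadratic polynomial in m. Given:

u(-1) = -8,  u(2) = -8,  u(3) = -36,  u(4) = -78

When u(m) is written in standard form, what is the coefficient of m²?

Write u(m) = am² + bm + c; the 4 given values yield a linear system in the 3 coefficients.
Solving, u(m) = -7m² + 7m + 6.
The coefficient of m² is -7.

-7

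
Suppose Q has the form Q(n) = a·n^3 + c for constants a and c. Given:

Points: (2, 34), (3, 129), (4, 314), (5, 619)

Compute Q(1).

-1

From Q(2) = 34 and Q(3) = 129: 8a + c = 34 and 27a + c = 129.
Subtracting: 19a = 95, so a = 5; then c = 34 − 5·8 = -6.
So Q(n) = 5n³ − 6, and Q(1) = -1.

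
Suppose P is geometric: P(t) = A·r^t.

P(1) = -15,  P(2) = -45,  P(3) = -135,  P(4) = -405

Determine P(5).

-1215

Consecutive ratio: -45/(-15) = 3, and -135/(-45) = 3, so r = 3.
Then A·3^1 = -15 gives A = -5, and P(t) = -5·3^t.
P(5) = -5·3^5 = -1215.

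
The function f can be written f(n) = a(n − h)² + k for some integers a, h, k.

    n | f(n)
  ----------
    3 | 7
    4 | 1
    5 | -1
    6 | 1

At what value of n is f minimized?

First differences -6, -2, 2; second difference 4 = 2a, so a = 2.
Expanding, the n-coefficient is −2ah = -4h; matching it to the data gives h = 5, and then k = -1.
So f(n) = 2(n − 5)² − 1.
Hence h = 5.

5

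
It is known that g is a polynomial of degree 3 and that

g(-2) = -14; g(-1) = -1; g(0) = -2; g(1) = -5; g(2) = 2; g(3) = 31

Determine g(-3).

Write g(k) = ak³ + bk² + ck + d; the 6 given values yield a linear system in the 4 coefficients.
Solving, g(k) = 2k³ - k² - 4k - 2.
Then g(-3) = -53.

-53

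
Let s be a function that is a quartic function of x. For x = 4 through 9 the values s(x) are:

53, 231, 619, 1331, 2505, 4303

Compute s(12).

15421

First differences: 178, 388, 712, 1174, 1798. Second differences: 210, 324, 462, 624. Third differences: 114, 138, 162. Fourth differences: 24, 24.
Level-4 differences are constant, so s has degree 4.
Fitting a degree-4 polynomial gives s(x) = x^4 - 3x³ - x² + x + 1.
Then s(12) = 15421.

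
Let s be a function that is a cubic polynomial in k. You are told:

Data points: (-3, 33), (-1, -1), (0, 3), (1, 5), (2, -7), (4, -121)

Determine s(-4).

Write s(k) = ak³ + bk² + ck + d; the 6 given values yield a linear system in the 4 coefficients.
Solving, s(k) = -2k³ - k² + 5k + 3.
Then s(-4) = 95.

95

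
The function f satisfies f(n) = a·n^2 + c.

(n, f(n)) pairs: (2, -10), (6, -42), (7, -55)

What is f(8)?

From f(2) = -10 and f(6) = -42: 4a + c = -10 and 36a + c = -42.
Subtracting: 32a = -32, so a = -1; then c = -10 − (-1)·4 = -6.
So f(n) = -1n² − 6, and f(8) = -70.

-70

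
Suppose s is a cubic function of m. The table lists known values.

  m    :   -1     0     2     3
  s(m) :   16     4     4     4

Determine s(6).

-68

Write s(m) = am³ + bm² + cm + d; the 4 given values yield a linear system in the 4 coefficients.
Solving, s(m) = -m³ + 5m² - 6m + 4.
Then s(6) = -68.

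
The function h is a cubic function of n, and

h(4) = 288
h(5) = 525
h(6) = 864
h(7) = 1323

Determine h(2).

48

Write h(n) = an³ + bn² + cn + d; the 4 given values yield a linear system in the 4 coefficients.
Solving, h(n) = 3n³ + 6n².
Then h(2) = 48.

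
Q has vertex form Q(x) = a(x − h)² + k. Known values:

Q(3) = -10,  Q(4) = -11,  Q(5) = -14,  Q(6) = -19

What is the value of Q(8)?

-35

First differences -1, -3, -5; second difference -2 = 2a, so a = -1.
Expanding, the x-coefficient is −2ah = 2h; matching it to the data gives h = 3, and then k = -10.
So Q(x) = -1(x − 3)² − 10.
Q(8) = -1·5² − 10 = -35.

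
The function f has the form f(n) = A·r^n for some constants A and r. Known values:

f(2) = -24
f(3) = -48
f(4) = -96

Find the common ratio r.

2

Consecutive ratio: -48/(-24) = 2, and -96/(-48) = 2, so r = 2.
Then A·2^2 = -24 gives A = -6, and f(n) = -6·2^n.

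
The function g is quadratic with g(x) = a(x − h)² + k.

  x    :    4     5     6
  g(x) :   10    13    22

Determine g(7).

37

First differences 3, 9; second difference 6 = 2a, so a = 3.
Expanding, the x-coefficient is −2ah = -6h; matching it to the data gives h = 4, and then k = 10.
So g(x) = 3(x − 4)² + 10.
g(7) = 3·3² + 10 = 37.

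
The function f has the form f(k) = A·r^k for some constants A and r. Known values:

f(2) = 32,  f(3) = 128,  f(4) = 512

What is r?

4

Consecutive ratio: 128/32 = 4, and 512/128 = 4, so r = 4.
Then A·4^2 = 32 gives A = 2, and f(k) = 2·4^k.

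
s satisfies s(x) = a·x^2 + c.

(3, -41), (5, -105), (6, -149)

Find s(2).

-21

From s(3) = -41 and s(5) = -105: 9a + c = -41 and 25a + c = -105.
Subtracting: 16a = -64, so a = -4; then c = -41 − (-4)·9 = -5.
So s(x) = -4x² − 5, and s(2) = -21.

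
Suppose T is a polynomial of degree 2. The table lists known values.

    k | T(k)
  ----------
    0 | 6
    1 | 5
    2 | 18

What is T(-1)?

21

Write T(k) = ak² + bk + c; the 3 given values yield a linear system in the 3 coefficients.
Solving, T(k) = 7k² - 8k + 6.
Then T(-1) = 21.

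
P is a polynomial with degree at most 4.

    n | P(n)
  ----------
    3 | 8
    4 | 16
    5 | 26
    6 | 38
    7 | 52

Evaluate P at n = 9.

86

Write P(n) = an^4 + bn³ + cn² + dn + e; the 5 given values yield a linear system in the 5 coefficients.
Solving, the top 2 coefficients vanish, and P(n) = n² + n - 4.
Then P(9) = 86.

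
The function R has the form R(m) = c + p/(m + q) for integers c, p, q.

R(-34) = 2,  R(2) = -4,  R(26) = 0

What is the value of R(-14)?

(R(m) − c)(m + q) = p for each data point; the three points give a linear system in c and q, then p follows.
Solving: c = 1, q = 4, p = -30, so R(m) = 1 − 30/(m + 4).
Then R(-14) = 1 − 30/(-10) = 4.

4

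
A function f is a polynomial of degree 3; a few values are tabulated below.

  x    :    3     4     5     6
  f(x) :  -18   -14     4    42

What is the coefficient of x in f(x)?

Write f(x) = ax³ + bx² + cx + d; the 4 given values yield a linear system in the 4 coefficients.
Solving, f(x) = x³ - 5x² + 2x - 6.
The coefficient of x is 2.

2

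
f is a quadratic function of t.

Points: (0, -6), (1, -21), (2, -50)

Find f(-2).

-18

Write f(t) = at² + bt + c; the 3 given values yield a linear system in the 3 coefficients.
Solving, f(t) = -7t² - 8t - 6.
Then f(-2) = -18.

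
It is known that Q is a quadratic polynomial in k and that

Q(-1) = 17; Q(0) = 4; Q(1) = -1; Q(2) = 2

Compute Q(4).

32

First differences: -13, -5, 3. Second differences: 8, 8.
Level-2 differences are constant, so Q has degree 2.
Fitting a degree-2 polynomial gives Q(k) = 4k² - 9k + 4.
Then Q(4) = 32.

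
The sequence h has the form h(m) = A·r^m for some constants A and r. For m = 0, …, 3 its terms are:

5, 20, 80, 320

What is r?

Consecutive ratio: 20/5 = 4, and 80/20 = 4, so r = 4.
Then A·4^0 = 5 gives A = 5, and h(m) = 5·4^m.

4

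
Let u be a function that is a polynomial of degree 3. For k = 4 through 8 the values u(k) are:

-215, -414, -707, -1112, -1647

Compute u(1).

-2

First differences: -199, -293, -405, -535. Second differences: -94, -112, -130. Third differences: -18, -18.
Level-3 differences are constant, so u has degree 3.
Fitting a degree-3 polynomial gives u(k) = -3k³ - 2k² + 2k + 1.
Then u(1) = -2.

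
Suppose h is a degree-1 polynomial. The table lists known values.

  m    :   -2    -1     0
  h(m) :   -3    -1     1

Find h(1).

First differences: 2, 2.
Level-1 differences are constant, so h has degree 1.
Extending the table by one column gives the next first difference 2, so h(1) = 1 + 2 = 3.

3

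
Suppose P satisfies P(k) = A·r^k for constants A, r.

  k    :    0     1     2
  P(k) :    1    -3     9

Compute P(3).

-27

Consecutive ratio: -3/1 = -3, and 9/(-3) = -3, so r = -3.
Then A·(-3)^0 = 1 gives A = 1, and P(k) = 1·(-3)^k.
P(3) = 1·(-3)^3 = -27.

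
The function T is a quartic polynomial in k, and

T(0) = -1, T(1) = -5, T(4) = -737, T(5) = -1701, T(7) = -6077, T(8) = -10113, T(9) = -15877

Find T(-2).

7

Write T(k) = ak^4 + bk³ + ck² + dk + e; the 7 given values yield a linear system in the 5 coefficients.
Solving, T(k) = -2k^4 - 4k³ + 2k² - 1.
Then T(-2) = 7.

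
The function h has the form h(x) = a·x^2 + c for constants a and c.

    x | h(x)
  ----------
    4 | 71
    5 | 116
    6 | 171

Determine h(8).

From h(4) = 71 and h(5) = 116: 16a + c = 71 and 25a + c = 116.
Subtracting: 9a = 45, so a = 5; then c = 71 − 5·16 = -9.
So h(x) = 5x² − 9, and h(8) = 311.

311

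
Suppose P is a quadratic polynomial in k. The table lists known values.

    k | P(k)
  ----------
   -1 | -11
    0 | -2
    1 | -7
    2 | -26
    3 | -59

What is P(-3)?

Write P(k) = ak² + bk + c; the 5 given values yield a linear system in the 3 coefficients.
Solving, P(k) = -7k² + 2k - 2.
Then P(-3) = -71.

-71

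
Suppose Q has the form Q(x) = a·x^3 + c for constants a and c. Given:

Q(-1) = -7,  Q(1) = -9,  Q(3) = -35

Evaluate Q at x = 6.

From Q(-1) = -7 and Q(1) = -9: -1a + c = -7 and 1a + c = -9.
Subtracting: 2a = -2, so a = -1; then c = -7 − (-1)·(-1) = -8.
So Q(x) = -1x³ − 8, and Q(6) = -224.

-224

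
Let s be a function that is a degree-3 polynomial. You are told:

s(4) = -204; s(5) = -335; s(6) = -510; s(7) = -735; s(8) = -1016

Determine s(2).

-50

Write s(k) = ak³ + bk² + ck + d; the 5 given values yield a linear system in the 4 coefficients.
Solving, s(k) = -k³ - 7k² - 7k.
Then s(2) = -50.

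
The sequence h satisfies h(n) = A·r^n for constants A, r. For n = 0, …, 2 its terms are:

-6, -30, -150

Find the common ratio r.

Consecutive ratio: -30/(-6) = 5, and -150/(-30) = 5, so r = 5.
Then A·5^0 = -6 gives A = -6, and h(n) = -6·5^n.

5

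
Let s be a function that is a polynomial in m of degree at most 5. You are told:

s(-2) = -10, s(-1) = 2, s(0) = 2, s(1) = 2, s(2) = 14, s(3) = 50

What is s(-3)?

First differences: 12, 0, 0, 12, 36. Second differences: -12, 0, 12, 24. Third differences: 12, 12, 12.
Level-3 differences are constant, so s has degree 3.
Fitting a degree-3 polynomial gives s(m) = 2m³ - 2m + 2.
Then s(-3) = -46.

-46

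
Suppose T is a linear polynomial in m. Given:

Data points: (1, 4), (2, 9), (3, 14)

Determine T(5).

24

Write T(m) = am + b; the 3 given values yield a linear system in the 2 coefficients.
Solving, T(m) = 5m - 1.
Then T(5) = 24.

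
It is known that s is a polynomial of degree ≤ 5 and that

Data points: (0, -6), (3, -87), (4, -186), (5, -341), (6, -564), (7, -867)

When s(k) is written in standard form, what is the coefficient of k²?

-4

Write s(k) = ak^5 + bk^4 + ck³ + dk² + ek + p; the 6 given values yield a linear system in the 6 coefficients.
Solving, the top 2 coefficients vanish, and s(k) = -2k³ - 4k² + 3k - 6.
The coefficient of k² is -4.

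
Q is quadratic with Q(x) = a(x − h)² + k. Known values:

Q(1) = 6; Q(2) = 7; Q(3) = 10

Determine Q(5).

22

First differences 1, 3; second difference 2 = 2a, so a = 1.
Expanding, the x-coefficient is −2ah = -2h; matching it to the data gives h = 1, and then k = 6.
So Q(x) = 1(x − 1)² + 6.
Q(5) = 1·4² + 6 = 22.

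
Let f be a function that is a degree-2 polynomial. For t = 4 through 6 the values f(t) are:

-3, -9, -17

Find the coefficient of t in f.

Write f(t) = at² + bt + c; the 3 given values yield a linear system in the 3 coefficients.
Solving, f(t) = -t² + 3t + 1.
The coefficient of t is 3.

3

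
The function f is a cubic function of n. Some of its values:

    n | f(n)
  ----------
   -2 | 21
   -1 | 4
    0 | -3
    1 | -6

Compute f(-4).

109

Write f(n) = an³ + bn² + cn + d; the 4 given values yield a linear system in the 4 coefficients.
Solving, f(n) = -n³ + 2n² - 4n - 3.
Then f(-4) = 109.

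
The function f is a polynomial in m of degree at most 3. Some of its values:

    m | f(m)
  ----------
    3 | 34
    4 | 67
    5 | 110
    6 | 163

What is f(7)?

Write f(m) = am³ + bm² + cm + d; the 4 given values yield a linear system in the 4 coefficients.
Solving, the leading coefficient vanishes, and f(m) = 5m² - 2m - 5.
Then f(7) = 226.

226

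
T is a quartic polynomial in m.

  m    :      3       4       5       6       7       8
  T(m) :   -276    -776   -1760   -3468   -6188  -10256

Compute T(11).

First differences: -500, -984, -1708, -2720, -4068. Second differences: -484, -724, -1012, -1348. Third differences: -240, -288, -336. Fourth differences: -48, -48.
Level-4 differences are constant, so T has degree 4.
Fitting a degree-4 polynomial gives T(m) = -2m^4 - 4m³ - 2m.
Then T(11) = -34628.

-34628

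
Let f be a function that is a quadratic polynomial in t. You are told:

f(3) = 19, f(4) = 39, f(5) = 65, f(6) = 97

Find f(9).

First differences: 20, 26, 32. Second differences: 6, 6.
Level-2 differences are constant, so f has degree 2.
Fitting a degree-2 polynomial gives f(t) = 3t² - t - 5.
Then f(9) = 229.

229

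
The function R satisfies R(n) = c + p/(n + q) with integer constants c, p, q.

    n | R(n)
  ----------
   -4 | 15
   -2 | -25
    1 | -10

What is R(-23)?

(R(n) − c)(n + q) = p for each data point; the three points give a linear system in c and q, then p follows.
Solving: c = -5, q = 3, p = -20, so R(n) = -5 − 20/(n + 3).
Then R(-23) = -5 − 20/(-20) = -4.

-4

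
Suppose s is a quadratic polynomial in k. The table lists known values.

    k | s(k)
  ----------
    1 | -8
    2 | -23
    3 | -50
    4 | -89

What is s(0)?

-5

First differences: -15, -27, -39. Second differences: -12, -12.
Level-2 differences are constant, so s has degree 2.
Fitting a degree-2 polynomial gives s(k) = -6k² + 3k - 5.
The constant term is s(0) = -5.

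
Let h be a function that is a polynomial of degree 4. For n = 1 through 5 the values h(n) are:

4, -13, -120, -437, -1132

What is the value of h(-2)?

-5

Write h(n) = an^4 + bn³ + cn² + dn + e; the 5 given values yield a linear system in the 5 coefficients.
Solving, h(n) = -2n^4 + 5n² - 2n + 3.
Then h(-2) = -5.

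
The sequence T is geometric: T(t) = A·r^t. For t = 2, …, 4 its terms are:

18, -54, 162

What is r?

Consecutive ratio: -54/18 = -3, and 162/(-54) = -3, so r = -3.
Then A·(-3)^2 = 18 gives A = 2, and T(t) = 2·(-3)^t.

-3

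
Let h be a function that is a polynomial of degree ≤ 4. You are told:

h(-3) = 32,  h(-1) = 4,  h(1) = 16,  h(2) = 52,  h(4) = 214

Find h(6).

Write h(m) = am^4 + bm³ + cm² + dm + e; the 5 given values yield a linear system in the 5 coefficients.
Solving, the leading coefficient vanishes, and h(m) = m³ + 8m² + 5m + 2.
Then h(6) = 536.

536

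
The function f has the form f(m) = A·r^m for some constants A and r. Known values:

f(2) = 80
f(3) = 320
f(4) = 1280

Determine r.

4

Consecutive ratio: 320/80 = 4, and 1280/320 = 4, so r = 4.
Then A·4^2 = 80 gives A = 5, and f(m) = 5·4^m.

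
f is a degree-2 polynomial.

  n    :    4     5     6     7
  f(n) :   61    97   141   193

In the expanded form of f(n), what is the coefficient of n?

First differences: 36, 44, 52. Second differences: 8, 8.
Level-2 differences are constant, so f has degree 2.
Fitting a degree-2 polynomial gives f(n) = 4n² - 3.
The coefficient of n is 0.

0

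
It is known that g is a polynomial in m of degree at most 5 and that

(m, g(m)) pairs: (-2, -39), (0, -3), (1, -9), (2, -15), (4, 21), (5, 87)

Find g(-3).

Write g(m) = am^5 + bm^4 + cm³ + dm² + em + p; the 6 given values yield a linear system in the 6 coefficients.
Solving, the top 2 coefficients vanish, and g(m) = 2m³ - 6m² - 2m - 3.
Then g(-3) = -105.

-105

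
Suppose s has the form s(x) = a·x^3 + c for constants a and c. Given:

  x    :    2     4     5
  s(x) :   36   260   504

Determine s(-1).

0

From s(2) = 36 and s(4) = 260: 8a + c = 36 and 64a + c = 260.
Subtracting: 56a = 224, so a = 4; then c = 36 − 4·8 = 4.
So s(x) = 4x³ + 4, and s(-1) = 0.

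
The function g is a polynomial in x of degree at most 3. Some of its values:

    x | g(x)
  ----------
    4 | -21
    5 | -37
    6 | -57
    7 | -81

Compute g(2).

-1

First differences: -16, -20, -24. Second differences: -4, -4.
Level-2 differences are constant, so g has degree 2.
Fitting a degree-2 polynomial gives g(x) = -2x² + 2x + 3.
Then g(2) = -1.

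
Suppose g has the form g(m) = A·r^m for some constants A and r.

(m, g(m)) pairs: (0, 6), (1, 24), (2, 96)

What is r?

4

Consecutive ratio: 24/6 = 4, and 96/24 = 4, so r = 4.
Then A·4^0 = 6 gives A = 6, and g(m) = 6·4^m.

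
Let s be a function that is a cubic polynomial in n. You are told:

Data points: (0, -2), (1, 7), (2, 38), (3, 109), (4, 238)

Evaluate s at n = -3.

-77

First differences: 9, 31, 71, 129. Second differences: 22, 40, 58. Third differences: 18, 18.
Level-3 differences are constant, so s has degree 3.
Fitting a degree-3 polynomial gives s(n) = 3n³ + 2n² + 4n - 2.
Then s(-3) = -77.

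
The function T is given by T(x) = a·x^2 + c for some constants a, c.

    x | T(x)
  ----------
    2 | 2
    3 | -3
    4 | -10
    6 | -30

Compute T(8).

-58

From T(2) = 2 and T(3) = -3: 4a + c = 2 and 9a + c = -3.
Subtracting: 5a = -5, so a = -1; then c = 2 − (-1)·4 = 6.
So T(x) = -1x² + 6, and T(8) = -58.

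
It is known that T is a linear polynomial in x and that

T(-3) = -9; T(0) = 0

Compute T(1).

Write T(x) = ax + b; the 2 given values yield a linear system in the 2 coefficients.
Solving, T(x) = 3x.
Then T(1) = 3.

3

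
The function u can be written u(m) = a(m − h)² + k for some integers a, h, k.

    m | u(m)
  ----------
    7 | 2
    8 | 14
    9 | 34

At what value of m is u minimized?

First differences 12, 20; second difference 8 = 2a, so a = 4.
Expanding, the m-coefficient is −2ah = -8h; matching it to the data gives h = 6, and then k = -2.
So u(m) = 4(m − 6)² − 2.
Hence h = 6.

6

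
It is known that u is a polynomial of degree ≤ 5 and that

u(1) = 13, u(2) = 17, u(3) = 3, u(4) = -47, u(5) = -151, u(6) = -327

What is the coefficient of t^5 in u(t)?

Write u(t) = at^5 + bt^4 + ct³ + dt² + et + p; the 6 given values yield a linear system in the 6 coefficients.
Solving, the top 2 coefficients vanish, and u(t) = -3t³ + 9t² - 2t + 9.
The coefficient of t^5 is 0.

0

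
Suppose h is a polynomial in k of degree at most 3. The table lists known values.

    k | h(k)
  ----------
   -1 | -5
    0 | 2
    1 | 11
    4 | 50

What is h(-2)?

-10

Write h(k) = ak³ + bk² + ck + d; the 4 given values yield a linear system in the 4 coefficients.
Solving, the leading coefficient vanishes, and h(k) = k² + 8k + 2.
Then h(-2) = -10.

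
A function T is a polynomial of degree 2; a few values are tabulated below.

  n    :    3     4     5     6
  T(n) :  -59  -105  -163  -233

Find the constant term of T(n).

First differences: -46, -58, -70. Second differences: -12, -12.
Level-2 differences are constant, so T has degree 2.
Fitting a degree-2 polynomial gives T(n) = -6n² - 4n + 7.
The constant term is T(0) = 7.

7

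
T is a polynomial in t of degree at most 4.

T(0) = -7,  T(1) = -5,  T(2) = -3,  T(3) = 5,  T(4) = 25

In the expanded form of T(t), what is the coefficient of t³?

1

First differences: 2, 2, 8, 20. Second differences: 0, 6, 12. Third differences: 6, 6.
Level-3 differences are constant, so T has degree 3.
Fitting a degree-3 polynomial gives T(t) = t³ - 3t² + 4t - 7.
The coefficient of t³ is 1.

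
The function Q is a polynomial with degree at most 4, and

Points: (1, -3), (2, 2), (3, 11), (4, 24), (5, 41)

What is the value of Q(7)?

87

Write Q(t) = at^4 + bt³ + ct² + dt + e; the 5 given values yield a linear system in the 5 coefficients.
Solving, the top 2 coefficients vanish, and Q(t) = 2t² - t - 4.
Then Q(7) = 87.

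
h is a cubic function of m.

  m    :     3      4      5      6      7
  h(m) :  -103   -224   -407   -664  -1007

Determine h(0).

8

First differences: -121, -183, -257, -343. Second differences: -62, -74, -86. Third differences: -12, -12.
Level-3 differences are constant, so h has degree 3.
Fitting a degree-3 polynomial gives h(m) = -2m³ - 7m² + 2m + 8.
Then h(0) = 8.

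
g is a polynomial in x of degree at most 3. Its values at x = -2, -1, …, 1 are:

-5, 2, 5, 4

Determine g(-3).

-16

Write g(x) = ax³ + bx² + cx + d; the 4 given values yield a linear system in the 4 coefficients.
Solving, the leading coefficient vanishes, and g(x) = -2x² + x + 5.
Then g(-3) = -16.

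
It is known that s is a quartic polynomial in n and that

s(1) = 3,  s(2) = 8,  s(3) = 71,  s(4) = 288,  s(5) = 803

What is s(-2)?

96

Write s(n) = an^4 + bn³ + cn² + dn + e; the 5 given values yield a linear system in the 5 coefficients.
Solving, s(n) = 2n^4 - 4n³ + 3n² - 6n + 8.
Then s(-2) = 96.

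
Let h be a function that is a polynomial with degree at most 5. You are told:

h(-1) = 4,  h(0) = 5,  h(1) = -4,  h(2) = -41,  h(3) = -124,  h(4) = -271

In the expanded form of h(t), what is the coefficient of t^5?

First differences: 1, -9, -37, -83, -147. Second differences: -10, -28, -46, -64. Third differences: -18, -18, -18.
Level-3 differences are constant, so h has degree 3.
Fitting a degree-3 polynomial gives h(t) = -3t³ - 5t² - t + 5.
The coefficient of t^5 is 0.

0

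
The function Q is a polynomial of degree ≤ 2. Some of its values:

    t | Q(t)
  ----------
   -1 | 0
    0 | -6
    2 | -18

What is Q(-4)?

18

Write Q(t) = at² + bt + c; the 3 given values yield a linear system in the 3 coefficients.
Solving, the leading coefficient vanishes, and Q(t) = -6t - 6.
Then Q(-4) = 18.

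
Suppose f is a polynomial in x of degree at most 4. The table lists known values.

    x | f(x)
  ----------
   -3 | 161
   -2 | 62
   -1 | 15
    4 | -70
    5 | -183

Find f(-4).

Write f(x) = ax^4 + bx³ + cx² + dx + e; the 5 given values yield a linear system in the 5 coefficients.
Solving, the leading coefficient vanishes, and f(x) = -3x³ + 8x² - 2x + 2.
Then f(-4) = 330.

330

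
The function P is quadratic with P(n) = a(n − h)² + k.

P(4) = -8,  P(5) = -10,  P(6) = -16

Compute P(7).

First differences -2, -6; second difference -4 = 2a, so a = -2.
Expanding, the n-coefficient is −2ah = 4h; matching it to the data gives h = 4, and then k = -8.
So P(n) = -2(n − 4)² − 8.
P(7) = -2·3² − 8 = -26.

-26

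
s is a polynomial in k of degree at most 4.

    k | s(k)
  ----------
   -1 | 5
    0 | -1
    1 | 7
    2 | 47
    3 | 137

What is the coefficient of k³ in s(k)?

3

First differences: -6, 8, 40, 90. Second differences: 14, 32, 50. Third differences: 18, 18.
Level-3 differences are constant, so s has degree 3.
Fitting a degree-3 polynomial gives s(k) = 3k³ + 7k² - 2k - 1.
The coefficient of k³ is 3.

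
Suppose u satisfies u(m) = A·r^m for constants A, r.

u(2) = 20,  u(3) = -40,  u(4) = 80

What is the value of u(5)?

Consecutive ratio: -40/20 = -2, and 80/(-40) = -2, so r = -2.
Then A·(-2)^2 = 20 gives A = 5, and u(m) = 5·(-2)^m.
u(5) = 5·(-2)^5 = -160.

-160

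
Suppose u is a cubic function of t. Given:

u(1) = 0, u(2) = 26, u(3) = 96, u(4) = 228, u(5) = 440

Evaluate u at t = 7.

1176

First differences: 26, 70, 132, 212. Second differences: 44, 62, 80. Third differences: 18, 18.
Level-3 differences are constant, so u has degree 3.
Fitting a degree-3 polynomial gives u(t) = 3t³ + 4t² - 7t.
Then u(7) = 1176.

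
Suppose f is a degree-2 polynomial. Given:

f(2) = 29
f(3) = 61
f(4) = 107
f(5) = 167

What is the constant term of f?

Write f(t) = at² + bt + c; the 4 given values yield a linear system in the 3 coefficients.
Solving, f(t) = 7t² - 3t + 7.
The constant term is f(0) = 7.

7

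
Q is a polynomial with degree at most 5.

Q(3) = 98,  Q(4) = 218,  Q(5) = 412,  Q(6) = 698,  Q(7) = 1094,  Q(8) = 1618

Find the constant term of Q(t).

2

Write Q(t) = at^5 + bt^4 + ct³ + dt² + et + p; the 6 given values yield a linear system in the 6 coefficients.
Solving, the top 2 coefficients vanish, and Q(t) = 3t³ + t² + 2t + 2.
The constant term is Q(0) = 2.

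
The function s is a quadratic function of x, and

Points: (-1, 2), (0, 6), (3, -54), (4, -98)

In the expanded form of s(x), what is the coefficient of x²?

Write s(x) = ax² + bx + c; the 4 given values yield a linear system in the 3 coefficients.
Solving, s(x) = -6x² - 2x + 6.
The coefficient of x² is -6.

-6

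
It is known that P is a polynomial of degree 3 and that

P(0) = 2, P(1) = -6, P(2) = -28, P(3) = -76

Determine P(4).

Write P(t) = at³ + bt² + ct + d; the 4 given values yield a linear system in the 4 coefficients.
Solving, P(t) = -2t³ - t² - 5t + 2.
Then P(4) = -162.

-162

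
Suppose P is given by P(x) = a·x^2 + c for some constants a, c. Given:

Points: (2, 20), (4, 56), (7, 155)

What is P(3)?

35

From P(2) = 20 and P(4) = 56: 4a + c = 20 and 16a + c = 56.
Subtracting: 12a = 36, so a = 3; then c = 20 − 3·4 = 8.
So P(x) = 3x² + 8, and P(3) = 35.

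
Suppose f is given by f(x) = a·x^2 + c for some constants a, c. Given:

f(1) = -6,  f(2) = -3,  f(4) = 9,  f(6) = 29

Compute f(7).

42

From f(1) = -6 and f(2) = -3: 1a + c = -6 and 4a + c = -3.
Subtracting: 3a = 3, so a = 1; then c = -6 − 1·1 = -7.
So f(x) = 1x² − 7, and f(7) = 42.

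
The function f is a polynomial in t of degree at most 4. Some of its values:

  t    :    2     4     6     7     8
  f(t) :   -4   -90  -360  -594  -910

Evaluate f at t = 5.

-196

Write f(t) = at^4 + bt³ + ct² + dt + e; the 5 given values yield a linear system in the 5 coefficients.
Solving, the leading coefficient vanishes, and f(t) = -2t³ + t² + 7t - 6.
Then f(5) = -196.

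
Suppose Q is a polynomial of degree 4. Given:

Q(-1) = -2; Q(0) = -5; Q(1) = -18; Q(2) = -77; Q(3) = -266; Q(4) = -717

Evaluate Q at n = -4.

-413

First differences: -3, -13, -59, -189, -451. Second differences: -10, -46, -130, -262. Third differences: -36, -84, -132. Fourth differences: -48, -48.
Level-4 differences are constant, so Q has degree 4.
Fitting a degree-4 polynomial gives Q(n) = -2n^4 - 2n³ - 3n² - 6n - 5.
Then Q(-4) = -413.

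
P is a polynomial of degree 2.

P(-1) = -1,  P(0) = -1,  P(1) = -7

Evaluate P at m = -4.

-37

Write P(m) = am² + bm + c; the 3 given values yield a linear system in the 3 coefficients.
Solving, P(m) = -3m² - 3m - 1.
Then P(-4) = -37.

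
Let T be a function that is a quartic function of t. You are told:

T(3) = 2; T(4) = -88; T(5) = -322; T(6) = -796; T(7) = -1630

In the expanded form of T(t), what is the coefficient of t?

Write T(t) = at^4 + bt³ + ct² + dt + e; the 5 given values yield a linear system in the 5 coefficients.
Solving, T(t) = -t^4 + 2t³ + t² + 4t + 8.
The coefficient of t is 4.

4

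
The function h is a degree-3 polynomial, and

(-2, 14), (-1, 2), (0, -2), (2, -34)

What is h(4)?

Write h(m) = am³ + bm² + cm + d; the 4 given values yield a linear system in the 4 coefficients.
Solving, h(m) = -2m³ - 2m² - 4m - 2.
Then h(4) = -178.

-178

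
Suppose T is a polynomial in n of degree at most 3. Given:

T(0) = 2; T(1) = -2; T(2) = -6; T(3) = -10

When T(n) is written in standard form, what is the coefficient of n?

-4

First differences: -4, -4, -4.
Level-1 differences are constant, so T has degree 1.
Fitting a degree-1 polynomial gives T(n) = -4n + 2.
The coefficient of n is -4.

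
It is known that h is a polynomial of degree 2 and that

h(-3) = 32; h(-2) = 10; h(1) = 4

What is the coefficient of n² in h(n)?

5

Write h(n) = an² + bn + c; the 3 given values yield a linear system in the 3 coefficients.
Solving, h(n) = 5n² + 3n - 4.
The coefficient of n² is 5.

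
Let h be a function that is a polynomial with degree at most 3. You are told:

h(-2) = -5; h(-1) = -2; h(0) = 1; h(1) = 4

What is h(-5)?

Write h(x) = ax³ + bx² + cx + d; the 4 given values yield a linear system in the 4 coefficients.
Solving, the top 2 coefficients vanish, and h(x) = 3x + 1.
Then h(-5) = -14.

-14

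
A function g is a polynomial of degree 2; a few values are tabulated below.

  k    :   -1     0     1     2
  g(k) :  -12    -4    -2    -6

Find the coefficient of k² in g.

First differences: 8, 2, -4. Second differences: -6, -6.
Level-2 differences are constant, so g has degree 2.
Fitting a degree-2 polynomial gives g(k) = -3k² + 5k - 4.
The coefficient of k² is -3.

-3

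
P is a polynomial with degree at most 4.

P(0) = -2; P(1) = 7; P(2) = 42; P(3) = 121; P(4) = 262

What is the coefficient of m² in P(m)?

First differences: 9, 35, 79, 141. Second differences: 26, 44, 62. Third differences: 18, 18.
Level-3 differences are constant, so P has degree 3.
Fitting a degree-3 polynomial gives P(m) = 3m³ + 4m² + 2m - 2.
The coefficient of m² is 4.

4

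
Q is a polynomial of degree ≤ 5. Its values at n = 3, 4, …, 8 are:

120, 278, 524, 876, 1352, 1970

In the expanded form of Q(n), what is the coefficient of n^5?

Write Q(n) = an^5 + bn^4 + cn³ + dn² + en + p; the 6 given values yield a linear system in the 6 coefficients.
Solving, the top 2 coefficients vanish, and Q(n) = 3n³ + 8n² - 9n - 6.
The coefficient of n^5 is 0.

0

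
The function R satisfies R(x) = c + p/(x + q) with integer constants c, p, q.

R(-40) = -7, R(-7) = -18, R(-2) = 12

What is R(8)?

(R(x) − c)(x + q) = p for each data point; the three points give a linear system in c and q, then p follows.
Solving: c = -6, q = 4, p = 36, so R(x) = -6 + 36/(x + 4).
Then R(8) = -6 + 36/12 = -3.

-3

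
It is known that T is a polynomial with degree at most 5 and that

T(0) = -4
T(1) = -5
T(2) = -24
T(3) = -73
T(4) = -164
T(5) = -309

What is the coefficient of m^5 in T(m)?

0

First differences: -1, -19, -49, -91, -145. Second differences: -18, -30, -42, -54. Third differences: -12, -12, -12.
Level-3 differences are constant, so T has degree 3.
Fitting a degree-3 polynomial gives T(m) = -2m³ - 3m² + 4m - 4.
The coefficient of m^5 is 0.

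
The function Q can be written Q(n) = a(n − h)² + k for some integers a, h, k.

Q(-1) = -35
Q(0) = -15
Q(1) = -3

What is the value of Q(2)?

1

First differences 20, 12; second difference -8 = 2a, so a = -4.
Expanding, the n-coefficient is −2ah = 8h; matching it to the data gives h = 2, and then k = 1.
So Q(n) = -4(n − 2)² + 1.
Q(2) = -4·0² + 1 = 1.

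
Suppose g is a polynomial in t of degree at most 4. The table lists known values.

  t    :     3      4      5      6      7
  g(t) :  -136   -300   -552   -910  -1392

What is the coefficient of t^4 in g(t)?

First differences: -164, -252, -358, -482. Second differences: -88, -106, -124. Third differences: -18, -18.
Level-3 differences are constant, so g has degree 3.
Fitting a degree-3 polynomial gives g(t) = -3t³ - 8t² + 3t + 8.
The coefficient of t^4 is 0.

0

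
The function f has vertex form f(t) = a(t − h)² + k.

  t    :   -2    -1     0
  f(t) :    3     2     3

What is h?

First differences -1, 1; second difference 2 = 2a, so a = 1.
Expanding, the t-coefficient is −2ah = -2h; matching it to the data gives h = -1, and then k = 2.
So f(t) = 1(t + 1)² + 2.
Hence h = -1.

-1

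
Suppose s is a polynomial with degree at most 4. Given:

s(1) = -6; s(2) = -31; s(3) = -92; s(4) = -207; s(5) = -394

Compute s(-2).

First differences: -25, -61, -115, -187. Second differences: -36, -54, -72. Third differences: -18, -18.
Level-3 differences are constant, so s has degree 3.
Fitting a degree-3 polynomial gives s(t) = -3t³ - 4t + 1.
Then s(-2) = 33.

33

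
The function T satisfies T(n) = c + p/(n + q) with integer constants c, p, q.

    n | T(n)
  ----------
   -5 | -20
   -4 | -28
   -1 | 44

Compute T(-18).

(T(n) − c)(n + q) = p for each data point; the three points give a linear system in c and q, then p follows.
Solving: c = -4, q = 2, p = 48, so T(n) = -4 + 48/(n + 2).
Then T(-18) = -4 + 48/(-16) = -7.

-7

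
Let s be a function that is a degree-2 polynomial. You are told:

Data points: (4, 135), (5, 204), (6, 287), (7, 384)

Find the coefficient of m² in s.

7

Write s(m) = am² + bm + c; the 4 given values yield a linear system in the 3 coefficients.
Solving, s(m) = 7m² + 6m - 1.
The coefficient of m² is 7.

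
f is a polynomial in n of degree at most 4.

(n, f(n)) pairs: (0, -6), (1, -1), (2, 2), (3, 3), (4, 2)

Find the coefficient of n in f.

Write f(n) = an^4 + bn³ + cn² + dn + e; the 5 given values yield a linear system in the 5 coefficients.
Solving, the top 2 coefficients vanish, and f(n) = -n² + 6n - 6.
The coefficient of n is 6.

6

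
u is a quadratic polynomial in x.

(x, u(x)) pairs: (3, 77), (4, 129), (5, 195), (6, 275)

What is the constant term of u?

First differences: 52, 66, 80. Second differences: 14, 14.
Level-2 differences are constant, so u has degree 2.
Fitting a degree-2 polynomial gives u(x) = 7x² + 3x + 5.
The constant term is u(0) = 5.

5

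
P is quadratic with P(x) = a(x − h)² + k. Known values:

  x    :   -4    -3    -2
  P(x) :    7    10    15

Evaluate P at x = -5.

First differences 3, 5; second difference 2 = 2a, so a = 1.
Expanding, the x-coefficient is −2ah = -2h; matching it to the data gives h = -5, and then k = 6.
So P(x) = 1(x + 5)² + 6.
P(-5) = 1·0² + 6 = 6.

6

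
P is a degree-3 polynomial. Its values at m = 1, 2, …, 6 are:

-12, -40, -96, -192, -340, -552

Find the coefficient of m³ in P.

-2

First differences: -28, -56, -96, -148, -212. Second differences: -28, -40, -52, -64. Third differences: -12, -12, -12.
Level-3 differences are constant, so P has degree 3.
Fitting a degree-3 polynomial gives P(m) = -2m³ - 2m² - 8m.
The coefficient of m³ is -2.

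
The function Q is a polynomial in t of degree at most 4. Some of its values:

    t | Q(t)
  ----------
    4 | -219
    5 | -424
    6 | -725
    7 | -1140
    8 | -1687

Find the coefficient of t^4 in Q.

0

First differences: -205, -301, -415, -547. Second differences: -96, -114, -132. Third differences: -18, -18.
Level-3 differences are constant, so Q has degree 3.
Fitting a degree-3 polynomial gives Q(t) = -3t³ - 3t² + 5t + 1.
The coefficient of t^4 is 0.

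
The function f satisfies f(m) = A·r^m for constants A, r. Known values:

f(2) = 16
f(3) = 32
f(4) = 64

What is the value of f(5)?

Consecutive ratio: 32/16 = 2, and 64/32 = 2, so r = 2.
Then A·2^2 = 16 gives A = 4, and f(m) = 4·2^m.
f(5) = 4·2^5 = 128.

128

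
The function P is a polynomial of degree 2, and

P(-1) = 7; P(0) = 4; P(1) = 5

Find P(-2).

Write P(x) = ax² + bx + c; the 3 given values yield a linear system in the 3 coefficients.
Solving, P(x) = 2x² - x + 4.
Then P(-2) = 14.

14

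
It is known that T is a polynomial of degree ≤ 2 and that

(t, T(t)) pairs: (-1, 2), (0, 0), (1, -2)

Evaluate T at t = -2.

4

First differences: -2, -2.
Level-1 differences are constant, so T has degree 1.
Fitting a degree-1 polynomial gives T(t) = -2t.
Then T(-2) = 4.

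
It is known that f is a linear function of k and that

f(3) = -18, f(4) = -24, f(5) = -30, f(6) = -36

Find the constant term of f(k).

First differences: -6, -6, -6.
Level-1 differences are constant, so f has degree 1.
Fitting a degree-1 polynomial gives f(k) = -6k.
The constant term is f(0) = 0.

0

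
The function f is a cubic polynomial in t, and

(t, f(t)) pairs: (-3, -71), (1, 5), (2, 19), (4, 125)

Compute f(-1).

-5

Write f(t) = at³ + bt² + ct + d; the 4 given values yield a linear system in the 4 coefficients.
Solving, f(t) = 2t³ - t² + 3t + 1.
Then f(-1) = -5.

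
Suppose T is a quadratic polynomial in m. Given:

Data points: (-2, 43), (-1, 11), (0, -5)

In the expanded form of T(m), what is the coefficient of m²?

Write T(m) = am² + bm + c; the 3 given values yield a linear system in the 3 coefficients.
Solving, T(m) = 8m² - 8m - 5.
The coefficient of m² is 8.

8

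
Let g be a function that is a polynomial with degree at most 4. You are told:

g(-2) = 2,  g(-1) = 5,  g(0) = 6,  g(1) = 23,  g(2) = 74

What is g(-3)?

-21

First differences: 3, 1, 17, 51. Second differences: -2, 16, 34. Third differences: 18, 18.
Level-3 differences are constant, so g has degree 3.
Fitting a degree-3 polynomial gives g(k) = 3k³ + 8k² + 6k + 6.
Then g(-3) = -21.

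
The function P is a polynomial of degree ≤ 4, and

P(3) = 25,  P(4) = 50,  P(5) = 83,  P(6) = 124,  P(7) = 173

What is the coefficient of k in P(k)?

-3

First differences: 25, 33, 41, 49. Second differences: 8, 8, 8.
Level-2 differences are constant, so P has degree 2.
Fitting a degree-2 polynomial gives P(k) = 4k² - 3k - 2.
The coefficient of k is -3.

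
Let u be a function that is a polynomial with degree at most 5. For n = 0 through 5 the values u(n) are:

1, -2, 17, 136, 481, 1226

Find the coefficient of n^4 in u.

First differences: -3, 19, 119, 345, 745. Second differences: 22, 100, 226, 400. Third differences: 78, 126, 174. Fourth differences: 48, 48.
Level-4 differences are constant, so u has degree 4.
Fitting a degree-4 polynomial gives u(n) = 2n^4 + n³ - 6n² + 1.
The coefficient of n^4 is 2.

2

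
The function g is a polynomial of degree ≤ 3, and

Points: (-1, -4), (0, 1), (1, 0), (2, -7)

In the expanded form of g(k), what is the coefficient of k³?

First differences: 5, -1, -7. Second differences: -6, -6.
Level-2 differences are constant, so g has degree 2.
Fitting a degree-2 polynomial gives g(k) = -3k² + 2k + 1.
The coefficient of k³ is 0.

0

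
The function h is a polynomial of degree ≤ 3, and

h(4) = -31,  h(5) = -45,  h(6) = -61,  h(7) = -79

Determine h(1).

-1

Write h(n) = an³ + bn² + cn + d; the 4 given values yield a linear system in the 4 coefficients.
Solving, the leading coefficient vanishes, and h(n) = -n² - 5n + 5.
Then h(1) = -1.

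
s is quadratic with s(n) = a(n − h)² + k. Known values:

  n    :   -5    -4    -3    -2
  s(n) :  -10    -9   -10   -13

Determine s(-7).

-18

First differences 1, -1, -3; second difference -2 = 2a, so a = -1.
Expanding, the n-coefficient is −2ah = 2h; matching it to the data gives h = -4, and then k = -9.
So s(n) = -1(n + 4)² − 9.
s(-7) = -1·(-3)² − 9 = -18.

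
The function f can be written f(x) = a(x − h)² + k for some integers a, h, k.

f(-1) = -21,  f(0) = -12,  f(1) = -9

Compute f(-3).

-57

First differences 9, 3; second difference -6 = 2a, so a = -3.
Expanding, the x-coefficient is −2ah = 6h; matching it to the data gives h = 1, and then k = -9.
So f(x) = -3(x − 1)² − 9.
f(-3) = -3·(-4)² − 9 = -57.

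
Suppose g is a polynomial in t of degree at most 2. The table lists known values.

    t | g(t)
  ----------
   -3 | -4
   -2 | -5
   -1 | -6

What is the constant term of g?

Write g(t) = at² + bt + c; the 3 given values yield a linear system in the 3 coefficients.
Solving, the leading coefficient vanishes, and g(t) = -t - 7.
The constant term is g(0) = -7.

-7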